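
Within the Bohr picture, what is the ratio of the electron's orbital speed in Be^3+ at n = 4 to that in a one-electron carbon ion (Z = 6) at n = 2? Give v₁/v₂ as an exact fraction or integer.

v ∝ Z^1 · n^-1
v₁/v₂ = (4/6)^1 · (4/2)^-1 = 1/3

1/3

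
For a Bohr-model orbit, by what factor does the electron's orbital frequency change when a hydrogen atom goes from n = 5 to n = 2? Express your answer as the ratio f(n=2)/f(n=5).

f ∝ Z^2 · n^-3; with Z fixed, f ∝ n^-3.
f(n=2)/f(n=5) = (2/5)^-3 = 125/8

125/8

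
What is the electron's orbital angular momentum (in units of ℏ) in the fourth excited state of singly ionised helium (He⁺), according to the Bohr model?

L_n = nℏ, so L/ℏ = n = 5.

5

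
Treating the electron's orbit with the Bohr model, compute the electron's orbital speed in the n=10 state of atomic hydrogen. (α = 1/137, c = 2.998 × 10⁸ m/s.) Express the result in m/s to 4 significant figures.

v_n = Zαc/n = 1 × 0.007299 × 2.998 × 10⁸ / 10
    = 2.188 × 10⁵ m/s

2.188 × 10⁵ m/s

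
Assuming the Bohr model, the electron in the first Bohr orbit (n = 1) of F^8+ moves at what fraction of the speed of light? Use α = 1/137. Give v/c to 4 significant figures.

0.06569

v_n = Zαc/n, so v/c = Zα/n = 9 × 0.007299 / 1 = 0.06569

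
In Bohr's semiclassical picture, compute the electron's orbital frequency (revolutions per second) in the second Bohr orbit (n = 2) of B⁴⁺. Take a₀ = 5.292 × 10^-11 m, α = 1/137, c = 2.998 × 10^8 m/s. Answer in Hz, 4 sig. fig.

r = n²a₀/Z = 4.234 × 10^-11 m, v = Zαc/n = 5.471 × 10^6 m/s
f = v/(2πr) = 2.057 × 10^16 Hz

2.057 × 10^16 Hz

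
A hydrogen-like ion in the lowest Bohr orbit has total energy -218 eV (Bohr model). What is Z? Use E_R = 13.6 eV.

4

E_n = −E_R Z²/n² ⇒ Z² = −E_n n²/E_R = 218 × 1² / 13.6 ≈ 16.03
Z = 4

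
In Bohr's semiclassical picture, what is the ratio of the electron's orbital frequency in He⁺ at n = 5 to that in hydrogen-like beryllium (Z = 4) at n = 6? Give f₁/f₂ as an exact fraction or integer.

f ∝ Z^2 · n^-3
f₁/f₂ = (2/4)^2 · (5/6)^-3 = 54/125

54/125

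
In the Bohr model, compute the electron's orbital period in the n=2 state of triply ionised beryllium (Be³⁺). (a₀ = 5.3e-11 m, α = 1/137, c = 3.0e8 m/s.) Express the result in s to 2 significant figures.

7.6e-17 s

r = n²a₀/Z = 2²·5.3e-11/4 = 5.3e-11 m
v = Zαc/n = 4·0.0073·3.0e8/2 = 4.4e6 m/s
T = 2πr/v = 7.6e-17 s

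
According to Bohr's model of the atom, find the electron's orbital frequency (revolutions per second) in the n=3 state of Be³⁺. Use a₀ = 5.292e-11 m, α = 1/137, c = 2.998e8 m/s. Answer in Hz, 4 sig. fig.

r = n²a₀/Z = 1.191e-10 m, v = Zαc/n = 2.918e6 m/s
f = v/(2πr) = 3.900e15 Hz

3.900e15 Hz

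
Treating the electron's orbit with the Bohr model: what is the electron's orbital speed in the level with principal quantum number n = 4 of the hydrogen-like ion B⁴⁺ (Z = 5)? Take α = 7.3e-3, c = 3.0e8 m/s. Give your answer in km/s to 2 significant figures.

v_n = Zαc/n = 5 × 0.0073 × 3.0e8 / 4
    = 2700 km/s

2700 km/s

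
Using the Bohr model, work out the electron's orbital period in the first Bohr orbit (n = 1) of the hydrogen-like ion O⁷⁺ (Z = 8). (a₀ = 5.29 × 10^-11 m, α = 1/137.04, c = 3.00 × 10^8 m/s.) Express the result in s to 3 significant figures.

r = n²a₀/Z = 1²·5.29 × 10^-11/8 = 6.61 × 10^-12 m
v = Zαc/n = 8·0.00730·3.00 × 10^8/1 = 1.75 × 10^7 m/s
T = 2πr/v = 2.37 × 10^-18 s

2.37 × 10^-18 s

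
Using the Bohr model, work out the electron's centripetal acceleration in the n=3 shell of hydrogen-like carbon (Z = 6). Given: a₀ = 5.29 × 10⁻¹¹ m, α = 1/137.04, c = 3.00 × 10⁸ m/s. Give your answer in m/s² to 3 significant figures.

r = n²a₀/Z = 7.94 × 10⁻¹¹ m, v = Zαc/n = 4.38 × 10⁶ m/s
a = v²/r = (4.38 × 10⁶)² / 7.94 × 10⁻¹¹ = 2.42 × 10²³ m/s²

2.42 × 10²³ m/s²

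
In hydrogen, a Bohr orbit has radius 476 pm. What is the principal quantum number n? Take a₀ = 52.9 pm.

3

r_n = n²a₀/Z ⇒ n² = rZ/a₀ = 476 × 1 / 52.9 ≈ 9.00
n = 3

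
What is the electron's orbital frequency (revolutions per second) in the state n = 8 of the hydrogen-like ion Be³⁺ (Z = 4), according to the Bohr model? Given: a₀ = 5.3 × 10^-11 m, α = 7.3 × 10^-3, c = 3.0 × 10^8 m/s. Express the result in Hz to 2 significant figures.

r = n²a₀/Z = 8.5 × 10^-10 m, v = Zαc/n = 1.1 × 10^6 m/s
f = v/(2πr) = 2.1 × 10^14 Hz

2.1 × 10^14 Hz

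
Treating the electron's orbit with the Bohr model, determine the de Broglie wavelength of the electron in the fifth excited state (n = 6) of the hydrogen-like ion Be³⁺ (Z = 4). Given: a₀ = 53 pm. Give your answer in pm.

500 pm

The Bohr quantisation condition is nλ = 2πr_n.
r_n = n²a₀/Z = 480 pm
λ = 2πr_n/n = 2π·480/6 = 500 pm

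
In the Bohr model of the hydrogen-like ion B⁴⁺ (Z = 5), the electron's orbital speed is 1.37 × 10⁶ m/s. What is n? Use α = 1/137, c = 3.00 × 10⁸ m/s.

8

v_n = Zαc/n ⇒ n = Zαc/v = 5 × 0.00730 × 3.00 × 10⁸ / 1.37 × 10⁶ ≈ 7.99
n = 8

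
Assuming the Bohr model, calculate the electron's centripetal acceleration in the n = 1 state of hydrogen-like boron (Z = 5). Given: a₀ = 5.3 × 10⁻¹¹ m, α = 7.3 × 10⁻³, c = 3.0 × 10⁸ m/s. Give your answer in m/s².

r = n²a₀/Z = 1.1 × 10⁻¹¹ m, v = Zαc/n = 1.1 × 10⁷ m/s
a = v²/r = (1.1 × 10⁷)² / 1.1 × 10⁻¹¹ = 1.1 × 10²⁵ m/s²

1.1 × 10²⁵ m/s²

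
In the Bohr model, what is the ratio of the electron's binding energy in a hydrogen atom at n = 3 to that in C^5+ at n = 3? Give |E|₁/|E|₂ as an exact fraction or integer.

|E| ∝ Z^2 · n^-2
|E|₁/|E|₂ = (1/6)^2 · (3/3)^-2 = 1/36

1/36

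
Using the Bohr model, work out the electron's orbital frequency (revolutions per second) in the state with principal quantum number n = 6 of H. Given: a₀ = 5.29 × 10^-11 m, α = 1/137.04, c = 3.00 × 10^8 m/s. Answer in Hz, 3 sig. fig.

3.05 × 10^13 Hz

r = n²a₀/Z = 1.90 × 10^-9 m, v = Zαc/n = 3.65 × 10^5 m/s
f = v/(2πr) = 3.05 × 10^13 Hz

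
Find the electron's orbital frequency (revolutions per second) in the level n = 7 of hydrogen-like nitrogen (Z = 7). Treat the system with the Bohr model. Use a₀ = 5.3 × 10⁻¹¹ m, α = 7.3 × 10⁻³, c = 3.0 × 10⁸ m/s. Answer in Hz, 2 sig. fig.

r = n²a₀/Z = 3.7 × 10⁻¹⁰ m, v = Zαc/n = 2.2 × 10⁶ m/s
f = v/(2πr) = 9.4 × 10¹⁴ Hz

9.4 × 10¹⁴ Hz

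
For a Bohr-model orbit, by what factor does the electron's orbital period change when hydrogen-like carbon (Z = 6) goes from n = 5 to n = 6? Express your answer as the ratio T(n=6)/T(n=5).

216/125

T ∝ Z^-2 · n^3; with Z fixed, T ∝ n^3.
T(n=6)/T(n=5) = (6/5)^3 = 216/125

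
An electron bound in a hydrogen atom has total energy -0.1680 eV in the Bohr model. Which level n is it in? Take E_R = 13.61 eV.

9

E_n = −E_R Z²/n² ⇒ n² = E_R Z²/(−E_n) = 13.61 × 1² / 0.1680 ≈ 81.01
n = 9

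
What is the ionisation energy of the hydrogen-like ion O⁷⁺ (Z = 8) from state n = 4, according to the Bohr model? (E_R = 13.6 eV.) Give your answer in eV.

54.4 eV

E_n = −E_R·Z²/n² = −13.6 × 8²/4² eV = -54.4 eV
Ionisation energy = −E_n = 54.4 eV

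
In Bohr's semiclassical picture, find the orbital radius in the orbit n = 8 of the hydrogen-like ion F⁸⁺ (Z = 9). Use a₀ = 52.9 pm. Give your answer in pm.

376 pm

r_n = n²a₀/Z = 8² × 52.9 / 9
    = 64 × 52.9 / 9 = 376 pm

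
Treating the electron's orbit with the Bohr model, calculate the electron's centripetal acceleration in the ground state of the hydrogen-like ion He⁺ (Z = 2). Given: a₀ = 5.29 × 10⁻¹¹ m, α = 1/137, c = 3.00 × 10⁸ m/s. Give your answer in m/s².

7.25 × 10²³ m/s²

r = n²a₀/Z = 2.65 × 10⁻¹¹ m, v = Zαc/n = 4.38 × 10⁶ m/s
a = v²/r = (4.38 × 10⁶)² / 2.65 × 10⁻¹¹ = 7.25 × 10²³ m/s²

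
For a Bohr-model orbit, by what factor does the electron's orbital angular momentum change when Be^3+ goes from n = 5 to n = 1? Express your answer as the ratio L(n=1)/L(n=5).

L = nℏ depends only on n, so L ∝ n.
L(n=1)/L(n=5) = (1/5)^1 = 1/5

1/5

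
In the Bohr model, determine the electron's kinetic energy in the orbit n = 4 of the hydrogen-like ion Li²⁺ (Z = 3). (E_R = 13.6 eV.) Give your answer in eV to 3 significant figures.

For a Coulomb orbit the virial theorem gives K = −E_n.
E_n = −E_R·Z²/n², so K = E_R·Z²/n² = 13.6 × 3²/4² = 7.65 eV

7.65 eV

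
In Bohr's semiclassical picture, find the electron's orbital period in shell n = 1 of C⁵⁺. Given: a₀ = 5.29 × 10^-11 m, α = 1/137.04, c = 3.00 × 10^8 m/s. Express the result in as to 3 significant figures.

4.22 as

r = n²a₀/Z = 1²·5.29 × 10^-11/6 = 8.82 × 10^-12 m
v = Zαc/n = 6·0.00730·3.00 × 10^8/1 = 1.31 × 10^7 m/s
T = 2πr/v = 4.22 × 10^-18 s = 4.22 as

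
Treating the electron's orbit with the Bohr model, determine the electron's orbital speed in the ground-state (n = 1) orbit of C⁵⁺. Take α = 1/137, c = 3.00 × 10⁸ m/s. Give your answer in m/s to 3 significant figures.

v_n = Zαc/n = 6 × 0.00730 × 3.00 × 10⁸ / 1
    = 1.31 × 10⁷ m/s

1.31 × 10⁷ m/s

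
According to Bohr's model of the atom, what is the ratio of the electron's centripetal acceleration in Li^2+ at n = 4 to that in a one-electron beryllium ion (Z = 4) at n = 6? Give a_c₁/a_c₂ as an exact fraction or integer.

a_c ∝ Z^3 · n^-4
a_c₁/a_c₂ = (3/4)^3 · (4/6)^-4 = 2187/1024

2187/1024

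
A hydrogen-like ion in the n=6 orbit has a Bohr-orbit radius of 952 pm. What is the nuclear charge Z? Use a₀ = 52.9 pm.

2

r_n = n²a₀/Z ⇒ Z = n²a₀/r = 6² × 52.9 / 952 ≈ 2.00
Z = 2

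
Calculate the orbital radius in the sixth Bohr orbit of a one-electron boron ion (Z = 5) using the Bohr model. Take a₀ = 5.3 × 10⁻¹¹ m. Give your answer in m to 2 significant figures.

3.8 × 10⁻¹⁰ m

r_n = n²a₀/Z = 6² × 5.3 × 10⁻¹¹ / 5
    = 36 × 5.3 × 10⁻¹¹ / 5 = 3.8 × 10⁻¹⁰ m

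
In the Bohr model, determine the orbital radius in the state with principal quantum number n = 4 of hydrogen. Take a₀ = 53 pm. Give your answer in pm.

r_n = n²a₀/Z = 4² × 53 / 1
    = 16 × 53 / 1 = 850 pm

850 pm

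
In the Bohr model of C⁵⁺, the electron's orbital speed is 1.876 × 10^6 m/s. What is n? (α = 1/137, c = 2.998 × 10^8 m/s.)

v_n = Zαc/n ⇒ n = Zαc/v = 6 × 0.007299 × 2.998 × 10^8 / 1.876 × 10^6 ≈ 7.00
n = 7

7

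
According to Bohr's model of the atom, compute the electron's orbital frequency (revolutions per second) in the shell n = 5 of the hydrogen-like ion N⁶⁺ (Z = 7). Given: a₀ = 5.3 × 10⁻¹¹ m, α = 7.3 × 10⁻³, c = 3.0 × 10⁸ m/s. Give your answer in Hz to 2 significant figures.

2.6 × 10¹⁵ Hz

r = n²a₀/Z = 1.9 × 10⁻¹⁰ m, v = Zαc/n = 3.1 × 10⁶ m/s
f = v/(2πr) = 2.6 × 10¹⁵ Hz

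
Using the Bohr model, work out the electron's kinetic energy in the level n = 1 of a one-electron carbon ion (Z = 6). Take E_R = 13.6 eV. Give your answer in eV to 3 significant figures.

490 eV

For a Coulomb orbit the virial theorem gives K = −E_n.
E_n = −E_R·Z²/n², so K = E_R·Z²/n² = 13.6 × 6²/1² = 490 eV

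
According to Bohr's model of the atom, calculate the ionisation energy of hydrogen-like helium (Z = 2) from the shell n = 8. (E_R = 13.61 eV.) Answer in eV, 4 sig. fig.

0.8506 eV

E_n = −E_R·Z²/n² = −13.61 × 2²/8² eV = -0.8506 eV
Ionisation energy = −E_n = 0.8506 eV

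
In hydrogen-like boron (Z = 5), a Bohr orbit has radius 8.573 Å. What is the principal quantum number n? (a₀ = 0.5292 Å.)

9

r_n = n²a₀/Z ⇒ n² = rZ/a₀ = 8.573 × 5 / 0.5292 ≈ 81.00
n = 9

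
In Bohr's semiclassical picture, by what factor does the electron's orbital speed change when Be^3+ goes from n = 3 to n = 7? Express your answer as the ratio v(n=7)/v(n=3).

v ∝ Z^1 · n^-1; with Z fixed, v ∝ n^-1.
v(n=7)/v(n=3) = (7/3)^-1 = 3/7

3/7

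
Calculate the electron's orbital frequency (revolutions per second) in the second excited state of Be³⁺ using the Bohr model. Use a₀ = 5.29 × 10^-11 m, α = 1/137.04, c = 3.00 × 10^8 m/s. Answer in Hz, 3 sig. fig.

r = n²a₀/Z = 1.19 × 10^-10 m, v = Zαc/n = 2.92 × 10^6 m/s
f = v/(2πr) = 3.90 × 10^15 Hz

3.90 × 10^15 Hz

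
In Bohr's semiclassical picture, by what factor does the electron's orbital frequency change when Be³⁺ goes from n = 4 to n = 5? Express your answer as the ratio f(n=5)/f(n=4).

64/125

f ∝ Z^2 · n^-3; with Z fixed, f ∝ n^-3.
f(n=5)/f(n=4) = (5/4)^-3 = 64/125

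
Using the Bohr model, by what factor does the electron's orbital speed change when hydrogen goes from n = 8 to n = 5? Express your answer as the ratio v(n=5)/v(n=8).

8/5

v ∝ Z^1 · n^-1; with Z fixed, v ∝ n^-1.
v(n=5)/v(n=8) = (5/8)^-1 = 8/5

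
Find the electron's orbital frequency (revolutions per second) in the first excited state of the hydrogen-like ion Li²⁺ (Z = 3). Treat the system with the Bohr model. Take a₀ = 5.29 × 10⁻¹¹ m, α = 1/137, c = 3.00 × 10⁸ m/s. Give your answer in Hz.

7.41 × 10¹⁵ Hz

r = n²a₀/Z = 7.05 × 10⁻¹¹ m, v = Zαc/n = 3.28 × 10⁶ m/s
f = v/(2πr) = 7.41 × 10¹⁵ Hz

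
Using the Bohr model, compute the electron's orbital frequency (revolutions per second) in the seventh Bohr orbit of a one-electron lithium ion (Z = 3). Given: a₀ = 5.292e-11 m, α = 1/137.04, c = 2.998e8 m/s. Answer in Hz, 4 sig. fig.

1.726e14 Hz

r = n²a₀/Z = 8.644e-10 m, v = Zαc/n = 9.376e5 m/s
f = v/(2πr) = 1.726e14 Hz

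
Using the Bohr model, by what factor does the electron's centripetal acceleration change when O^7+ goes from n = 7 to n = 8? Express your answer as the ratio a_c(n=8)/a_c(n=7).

a_c ∝ Z^3 · n^-4; with Z fixed, a_c ∝ n^-4.
a_c(n=8)/a_c(n=7) = (8/7)^-4 = 2401/4096

2401/4096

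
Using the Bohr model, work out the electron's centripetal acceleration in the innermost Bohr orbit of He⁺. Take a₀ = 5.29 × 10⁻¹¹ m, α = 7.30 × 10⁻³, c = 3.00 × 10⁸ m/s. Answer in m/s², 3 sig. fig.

7.25 × 10²³ m/s²

r = n²a₀/Z = 2.65 × 10⁻¹¹ m, v = Zαc/n = 4.38 × 10⁶ m/s
a = v²/r = (4.38 × 10⁶)² / 2.65 × 10⁻¹¹ = 7.25 × 10²³ m/s²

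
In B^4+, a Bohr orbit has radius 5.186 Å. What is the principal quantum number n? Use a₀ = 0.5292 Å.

7

r_n = n²a₀/Z ⇒ n² = rZ/a₀ = 5.186 × 5 / 0.5292 ≈ 49.00
n = 7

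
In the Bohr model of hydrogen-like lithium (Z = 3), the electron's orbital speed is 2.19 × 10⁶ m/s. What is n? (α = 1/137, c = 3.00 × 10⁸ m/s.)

v_n = Zαc/n ⇒ n = Zαc/v = 3 × 0.00730 × 3.00 × 10⁸ / 2.19 × 10⁶ ≈ 3.00
n = 3

3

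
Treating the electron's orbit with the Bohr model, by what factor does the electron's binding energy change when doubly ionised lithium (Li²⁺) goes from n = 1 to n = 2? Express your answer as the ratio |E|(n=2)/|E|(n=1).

1/4

|E| ∝ Z^2 · n^-2; with Z fixed, |E| ∝ n^-2.
|E|(n=2)/|E|(n=1) = (2/1)^-2 = 1/4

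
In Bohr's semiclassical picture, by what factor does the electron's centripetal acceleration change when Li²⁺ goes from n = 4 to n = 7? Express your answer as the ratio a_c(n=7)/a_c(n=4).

256/2401

a_c ∝ Z^3 · n^-4; with Z fixed, a_c ∝ n^-4.
a_c(n=7)/a_c(n=4) = (7/4)^-4 = 256/2401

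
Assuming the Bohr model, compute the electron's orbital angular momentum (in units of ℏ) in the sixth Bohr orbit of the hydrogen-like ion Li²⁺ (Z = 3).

6

L_n = nℏ, so L/ℏ = n = 6.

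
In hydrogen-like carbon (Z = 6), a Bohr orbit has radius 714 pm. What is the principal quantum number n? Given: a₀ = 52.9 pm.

9

r_n = n²a₀/Z ⇒ n² = rZ/a₀ = 714 × 6 / 52.9 ≈ 80.98
n = 9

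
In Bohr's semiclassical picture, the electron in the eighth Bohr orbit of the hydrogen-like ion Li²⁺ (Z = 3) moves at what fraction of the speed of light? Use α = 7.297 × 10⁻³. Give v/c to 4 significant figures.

0.002736

v_n = Zαc/n, so v/c = Zα/n = 3 × 0.007297 / 8 = 0.002736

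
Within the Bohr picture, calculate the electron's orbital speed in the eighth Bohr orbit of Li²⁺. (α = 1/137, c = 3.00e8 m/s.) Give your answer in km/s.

821 km/s

v_n = Zαc/n = 3 × 0.00730 × 3.00e8 / 8
    = 821 km/s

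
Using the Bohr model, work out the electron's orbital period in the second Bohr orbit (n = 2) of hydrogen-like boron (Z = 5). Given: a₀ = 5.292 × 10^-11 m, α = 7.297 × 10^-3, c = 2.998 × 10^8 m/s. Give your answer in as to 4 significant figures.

r = n²a₀/Z = 2²·5.292 × 10^-11/5 = 4.234 × 10^-11 m
v = Zαc/n = 5·0.007297·2.998 × 10^8/2 = 5.469 × 10^6 m/s
T = 2πr/v = 4.864 × 10^-17 s = 48.64 as

48.64 as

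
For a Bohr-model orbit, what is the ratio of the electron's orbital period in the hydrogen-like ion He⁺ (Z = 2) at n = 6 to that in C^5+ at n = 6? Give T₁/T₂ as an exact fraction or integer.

9

T ∝ Z^-2 · n^3
T₁/T₂ = (2/6)^-2 · (6/6)^3 = 9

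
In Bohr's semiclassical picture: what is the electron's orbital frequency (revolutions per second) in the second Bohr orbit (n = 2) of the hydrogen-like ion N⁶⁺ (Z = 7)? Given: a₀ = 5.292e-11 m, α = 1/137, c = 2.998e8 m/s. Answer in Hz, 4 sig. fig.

r = n²a₀/Z = 3.024e-11 m, v = Zαc/n = 7.659e6 m/s
f = v/(2πr) = 4.031e16 Hz

4.031e16 Hz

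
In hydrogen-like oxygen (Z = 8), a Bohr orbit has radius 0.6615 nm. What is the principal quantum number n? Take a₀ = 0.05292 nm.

10

r_n = n²a₀/Z ⇒ n² = rZ/a₀ = 0.6615 × 8 / 0.05292 ≈ 100.00
n = 10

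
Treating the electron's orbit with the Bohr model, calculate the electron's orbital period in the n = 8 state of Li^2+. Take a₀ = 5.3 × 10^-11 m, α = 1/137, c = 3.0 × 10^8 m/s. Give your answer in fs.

8.7 fs

r = n²a₀/Z = 8²·5.3 × 10^-11/3 = 1.1 × 10^-9 m
v = Zαc/n = 3·0.0073·3.0 × 10^8/8 = 8.2 × 10^5 m/s
T = 2πr/v = 8.7 × 10^-15 s = 8.7 fs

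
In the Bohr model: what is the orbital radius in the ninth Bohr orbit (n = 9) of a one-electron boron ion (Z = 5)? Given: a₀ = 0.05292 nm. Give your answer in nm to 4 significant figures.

r_n = n²a₀/Z = 9² × 0.05292 / 5
    = 81 × 0.05292 / 5 = 0.8573 nm

0.8573 nm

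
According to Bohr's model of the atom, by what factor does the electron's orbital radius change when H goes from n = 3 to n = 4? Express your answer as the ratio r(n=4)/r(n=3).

r ∝ Z^-1 · n^2; with Z fixed, r ∝ n^2.
r(n=4)/r(n=3) = (4/3)^2 = 16/9

16/9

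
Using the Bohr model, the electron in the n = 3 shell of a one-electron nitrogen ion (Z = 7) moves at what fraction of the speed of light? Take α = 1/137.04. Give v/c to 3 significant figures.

v_n = Zαc/n, so v/c = Zα/n = 7 × 0.00730 / 3 = 0.0170

0.0170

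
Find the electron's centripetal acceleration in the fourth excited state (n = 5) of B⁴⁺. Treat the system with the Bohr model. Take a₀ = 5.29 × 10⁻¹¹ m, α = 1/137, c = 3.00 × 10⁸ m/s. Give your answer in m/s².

1.81 × 10²² m/s²

r = n²a₀/Z = 2.64 × 10⁻¹⁰ m, v = Zαc/n = 2.19 × 10⁶ m/s
a = v²/r = (2.19 × 10⁶)² / 2.64 × 10⁻¹⁰ = 1.81 × 10²² m/s²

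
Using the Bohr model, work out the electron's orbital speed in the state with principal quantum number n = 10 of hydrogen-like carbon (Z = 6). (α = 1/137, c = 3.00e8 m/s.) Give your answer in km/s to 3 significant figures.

1310 km/s

v_n = Zαc/n = 6 × 0.00730 × 3.00e8 / 10
    = 1310 km/s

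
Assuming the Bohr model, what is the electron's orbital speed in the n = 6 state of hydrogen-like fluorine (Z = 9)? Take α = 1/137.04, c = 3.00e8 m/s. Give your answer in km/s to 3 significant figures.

v_n = Zαc/n = 9 × 0.00730 × 3.00e8 / 6
    = 3280 km/s

3280 km/s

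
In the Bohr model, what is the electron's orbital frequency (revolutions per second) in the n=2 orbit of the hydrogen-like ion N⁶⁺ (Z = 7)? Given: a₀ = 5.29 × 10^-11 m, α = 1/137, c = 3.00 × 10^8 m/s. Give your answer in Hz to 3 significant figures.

4.04 × 10^16 Hz

r = n²a₀/Z = 3.02 × 10^-11 m, v = Zαc/n = 7.66 × 10^6 m/s
f = v/(2πr) = 4.04 × 10^16 Hz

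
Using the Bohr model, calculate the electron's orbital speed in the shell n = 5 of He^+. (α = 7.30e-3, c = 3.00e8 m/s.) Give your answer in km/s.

v_n = Zαc/n = 2 × 0.00730 × 3.00e8 / 5
    = 876 km/s

876 km/s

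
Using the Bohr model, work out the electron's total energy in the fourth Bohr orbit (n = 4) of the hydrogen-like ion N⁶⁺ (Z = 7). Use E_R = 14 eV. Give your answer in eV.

E_n = −E_R·Z²/n² = −14 × 7²/4² = -43 eV

-43 eV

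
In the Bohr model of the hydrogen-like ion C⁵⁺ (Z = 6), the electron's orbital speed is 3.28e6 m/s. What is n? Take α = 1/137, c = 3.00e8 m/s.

v_n = Zαc/n ⇒ n = Zαc/v = 6 × 0.00730 × 3.00e8 / 3.28e6 ≈ 4.01
n = 4

4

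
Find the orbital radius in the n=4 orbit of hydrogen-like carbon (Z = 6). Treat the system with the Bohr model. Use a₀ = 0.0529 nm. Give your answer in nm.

0.141 nm

r_n = n²a₀/Z = 4² × 0.0529 / 6
    = 16 × 0.0529 / 6 = 0.141 nm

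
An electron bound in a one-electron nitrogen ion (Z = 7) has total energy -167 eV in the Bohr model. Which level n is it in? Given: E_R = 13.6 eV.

2

E_n = −E_R Z²/n² ⇒ n² = E_R Z²/(−E_n) = 13.6 × 7² / 167 ≈ 3.99
n = 2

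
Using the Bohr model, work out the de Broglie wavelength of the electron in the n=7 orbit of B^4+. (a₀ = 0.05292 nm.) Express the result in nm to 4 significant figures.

0.4655 nm

The Bohr quantisation condition is nλ = 2πr_n.
r_n = n²a₀/Z = 0.5186 nm
λ = 2πr_n/n = 2π·0.5186/7 = 0.4655 nm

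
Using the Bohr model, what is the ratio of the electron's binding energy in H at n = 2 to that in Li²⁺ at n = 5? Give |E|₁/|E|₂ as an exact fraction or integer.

25/36

|E| ∝ Z^2 · n^-2
|E|₁/|E|₂ = (1/3)^2 · (2/5)^-2 = 25/36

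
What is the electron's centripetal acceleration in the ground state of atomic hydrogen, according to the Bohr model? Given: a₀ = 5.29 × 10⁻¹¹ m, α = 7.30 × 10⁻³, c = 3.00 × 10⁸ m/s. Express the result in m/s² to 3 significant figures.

r = n²a₀/Z = 5.29 × 10⁻¹¹ m, v = Zαc/n = 2.19 × 10⁶ m/s
a = v²/r = (2.19 × 10⁶)² / 5.29 × 10⁻¹¹ = 9.07 × 10²² m/s²

9.07 × 10²² m/s²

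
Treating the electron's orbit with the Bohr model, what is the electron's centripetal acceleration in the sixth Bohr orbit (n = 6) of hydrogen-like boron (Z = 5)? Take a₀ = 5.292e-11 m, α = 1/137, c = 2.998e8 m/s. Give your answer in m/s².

r = n²a₀/Z = 3.810e-10 m, v = Zαc/n = 1.824e6 m/s
a = v²/r = (1.824e6)² / 3.810e-10 = 8.728e21 m/s²

8.728e21 m/s²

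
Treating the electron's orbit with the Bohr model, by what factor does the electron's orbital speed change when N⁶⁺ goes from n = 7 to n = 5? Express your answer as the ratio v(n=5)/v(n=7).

v ∝ Z^1 · n^-1; with Z fixed, v ∝ n^-1.
v(n=5)/v(n=7) = (5/7)^-1 = 7/5

7/5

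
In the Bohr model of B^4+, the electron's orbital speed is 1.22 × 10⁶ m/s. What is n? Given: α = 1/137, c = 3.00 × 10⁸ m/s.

v_n = Zαc/n ⇒ n = Zαc/v = 5 × 0.00730 × 3.00 × 10⁸ / 1.22 × 10⁶ ≈ 8.97
n = 9

9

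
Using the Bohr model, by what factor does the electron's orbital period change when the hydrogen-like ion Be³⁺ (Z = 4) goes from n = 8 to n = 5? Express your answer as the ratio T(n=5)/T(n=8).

125/512

T ∝ Z^-2 · n^3; with Z fixed, T ∝ n^3.
T(n=5)/T(n=8) = (5/8)^3 = 125/512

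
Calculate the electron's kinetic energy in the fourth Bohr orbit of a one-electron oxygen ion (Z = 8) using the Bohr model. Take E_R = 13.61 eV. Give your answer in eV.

54.44 eV

For a Coulomb orbit the virial theorem gives K = −E_n.
E_n = −E_R·Z²/n², so K = E_R·Z²/n² = 13.61 × 8²/4² = 54.44 eV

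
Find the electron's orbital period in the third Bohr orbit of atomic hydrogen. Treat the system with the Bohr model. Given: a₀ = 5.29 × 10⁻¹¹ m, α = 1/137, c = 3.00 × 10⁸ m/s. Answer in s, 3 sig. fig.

4.10 × 10⁻¹⁵ s

r = n²a₀/Z = 3²·5.29 × 10⁻¹¹/1 = 4.76 × 10⁻¹⁰ m
v = Zαc/n = 1·0.00730·3.00 × 10⁸/3 = 7.30 × 10⁵ m/s
T = 2πr/v = 4.10 × 10⁻¹⁵ s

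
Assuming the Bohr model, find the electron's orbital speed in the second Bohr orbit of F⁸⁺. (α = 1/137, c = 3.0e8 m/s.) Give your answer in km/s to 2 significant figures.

9900 km/s

v_n = Zαc/n = 9 × 0.0073 × 3.0e8 / 2
    = 9900 km/s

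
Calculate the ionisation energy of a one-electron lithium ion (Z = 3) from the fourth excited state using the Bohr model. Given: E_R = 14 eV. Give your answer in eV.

5.0 eV

E_n = −E_R·Z²/n² = −14 × 3²/5² eV = -5.0 eV
Ionisation energy = −E_n = 5.0 eV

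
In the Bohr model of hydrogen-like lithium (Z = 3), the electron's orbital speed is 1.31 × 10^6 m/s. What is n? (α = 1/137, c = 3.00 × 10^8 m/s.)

v_n = Zαc/n ⇒ n = Zαc/v = 3 × 0.00730 × 3.00 × 10^8 / 1.31 × 10^6 ≈ 5.01
n = 5

5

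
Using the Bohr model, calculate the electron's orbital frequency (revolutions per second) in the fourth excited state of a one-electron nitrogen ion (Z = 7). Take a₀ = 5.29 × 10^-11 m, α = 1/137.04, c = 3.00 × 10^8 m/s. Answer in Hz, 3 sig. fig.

2.58 × 10^15 Hz

r = n²a₀/Z = 1.89 × 10^-10 m, v = Zαc/n = 3.06 × 10^6 m/s
f = v/(2πr) = 2.58 × 10^15 Hz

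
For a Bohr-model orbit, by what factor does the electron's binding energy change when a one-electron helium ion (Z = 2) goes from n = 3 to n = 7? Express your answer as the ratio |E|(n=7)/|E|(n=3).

|E| ∝ Z^2 · n^-2; with Z fixed, |E| ∝ n^-2.
|E|(n=7)/|E|(n=3) = (7/3)^-2 = 9/49

9/49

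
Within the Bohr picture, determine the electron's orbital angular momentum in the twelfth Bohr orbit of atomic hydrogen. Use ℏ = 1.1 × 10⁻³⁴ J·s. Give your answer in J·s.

1.3 × 10⁻³³ J·s

L_n = nℏ = 12 × 1.1 × 10⁻³⁴ = 1.3 × 10⁻³³ J·s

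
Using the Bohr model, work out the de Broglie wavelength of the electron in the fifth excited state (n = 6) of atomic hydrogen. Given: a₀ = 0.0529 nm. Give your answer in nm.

The Bohr quantisation condition is nλ = 2πr_n.
r_n = n²a₀/Z = 1.90 nm
λ = 2πr_n/n = 2π·1.90/6 = 1.99 nm

1.99 nm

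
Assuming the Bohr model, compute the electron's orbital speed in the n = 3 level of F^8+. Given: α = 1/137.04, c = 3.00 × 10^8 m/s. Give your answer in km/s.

6570 km/s

v_n = Zαc/n = 9 × 0.00730 × 3.00 × 10^8 / 3
    = 6570 km/s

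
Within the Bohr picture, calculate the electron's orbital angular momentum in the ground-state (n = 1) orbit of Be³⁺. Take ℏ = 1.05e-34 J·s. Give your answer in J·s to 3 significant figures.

L_n = nℏ = 1 × 1.05e-34 = 1.05e-34 J·s

1.05e-34 J·s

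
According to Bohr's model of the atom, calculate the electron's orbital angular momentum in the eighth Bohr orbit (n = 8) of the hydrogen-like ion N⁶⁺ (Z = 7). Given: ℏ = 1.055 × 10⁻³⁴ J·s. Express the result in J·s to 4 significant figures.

L_n = nℏ = 8 × 1.055 × 10⁻³⁴ = 8.440 × 10⁻³⁴ J·s

8.440 × 10⁻³⁴ J·s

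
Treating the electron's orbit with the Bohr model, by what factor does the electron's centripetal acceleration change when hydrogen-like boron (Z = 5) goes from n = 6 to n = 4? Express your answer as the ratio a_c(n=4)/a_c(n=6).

81/16

a_c ∝ Z^3 · n^-4; with Z fixed, a_c ∝ n^-4.
a_c(n=4)/a_c(n=6) = (4/6)^-4 = 81/16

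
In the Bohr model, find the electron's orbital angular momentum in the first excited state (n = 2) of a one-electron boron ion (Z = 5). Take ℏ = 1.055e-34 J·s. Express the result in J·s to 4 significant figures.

2.110e-34 J·s

L_n = nℏ = 2 × 1.055e-34 = 2.110e-34 J·s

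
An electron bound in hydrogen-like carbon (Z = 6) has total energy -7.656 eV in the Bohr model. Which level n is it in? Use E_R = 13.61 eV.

E_n = −E_R Z²/n² ⇒ n² = E_R Z²/(−E_n) = 13.61 × 6² / 7.656 ≈ 64.00
n = 8

8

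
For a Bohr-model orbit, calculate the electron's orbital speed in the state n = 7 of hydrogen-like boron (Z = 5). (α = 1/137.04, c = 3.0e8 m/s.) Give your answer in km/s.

1600 km/s

v_n = Zαc/n = 5 × 0.0073 × 3.0e8 / 7
    = 1600 km/s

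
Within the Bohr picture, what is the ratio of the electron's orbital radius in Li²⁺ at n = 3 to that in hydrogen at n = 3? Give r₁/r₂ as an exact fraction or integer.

1/3

r ∝ Z^-1 · n^2
r₁/r₂ = (3/1)^-1 · (3/3)^2 = 1/3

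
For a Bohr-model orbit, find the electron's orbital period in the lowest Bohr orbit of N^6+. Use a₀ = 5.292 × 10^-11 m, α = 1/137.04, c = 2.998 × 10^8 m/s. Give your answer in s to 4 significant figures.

3.102 × 10^-18 s

r = n²a₀/Z = 1²·5.292 × 10^-11/7 = 7.560 × 10^-12 m
v = Zαc/n = 7·0.007297·2.998 × 10^8/1 = 1.531 × 10^7 m/s
T = 2πr/v = 3.102 × 10^-18 s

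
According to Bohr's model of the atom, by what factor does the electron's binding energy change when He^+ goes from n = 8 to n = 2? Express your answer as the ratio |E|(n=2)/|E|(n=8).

16

|E| ∝ Z^2 · n^-2; with Z fixed, |E| ∝ n^-2.
|E|(n=2)/|E|(n=8) = (2/8)^-2 = 16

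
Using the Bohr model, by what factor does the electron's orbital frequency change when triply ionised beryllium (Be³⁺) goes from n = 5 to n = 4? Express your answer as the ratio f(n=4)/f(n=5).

125/64

f ∝ Z^2 · n^-3; with Z fixed, f ∝ n^-3.
f(n=4)/f(n=5) = (4/5)^-3 = 125/64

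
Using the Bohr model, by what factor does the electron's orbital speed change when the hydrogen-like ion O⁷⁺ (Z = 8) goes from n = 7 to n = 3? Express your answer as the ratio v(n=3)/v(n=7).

v ∝ Z^1 · n^-1; with Z fixed, v ∝ n^-1.
v(n=3)/v(n=7) = (3/7)^-1 = 7/3

7/3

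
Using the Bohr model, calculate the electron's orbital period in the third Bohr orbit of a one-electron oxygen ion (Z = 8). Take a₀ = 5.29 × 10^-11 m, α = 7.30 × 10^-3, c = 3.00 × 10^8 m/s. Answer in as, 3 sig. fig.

64.0 as

r = n²a₀/Z = 3²·5.29 × 10^-11/8 = 5.95 × 10^-11 m
v = Zαc/n = 8·0.00730·3.00 × 10^8/3 = 5.84 × 10^6 m/s
T = 2πr/v = 6.40 × 10^-17 s = 64.0 as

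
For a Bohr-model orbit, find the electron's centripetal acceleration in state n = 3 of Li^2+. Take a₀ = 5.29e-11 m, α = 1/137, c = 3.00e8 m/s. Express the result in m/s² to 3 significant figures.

3.02e22 m/s²

r = n²a₀/Z = 1.59e-10 m, v = Zαc/n = 2.19e6 m/s
a = v²/r = (2.19e6)² / 1.59e-10 = 3.02e22 m/s²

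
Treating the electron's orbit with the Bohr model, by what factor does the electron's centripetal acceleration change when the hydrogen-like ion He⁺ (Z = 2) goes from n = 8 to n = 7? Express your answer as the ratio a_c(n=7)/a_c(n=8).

4096/2401

a_c ∝ Z^3 · n^-4; with Z fixed, a_c ∝ n^-4.
a_c(n=7)/a_c(n=8) = (7/8)^-4 = 4096/2401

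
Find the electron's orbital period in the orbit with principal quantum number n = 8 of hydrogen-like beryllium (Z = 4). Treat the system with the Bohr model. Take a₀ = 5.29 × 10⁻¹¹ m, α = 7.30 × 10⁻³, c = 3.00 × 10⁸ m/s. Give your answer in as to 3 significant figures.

r = n²a₀/Z = 8²·5.29 × 10⁻¹¹/4 = 8.46 × 10⁻¹⁰ m
v = Zαc/n = 4·0.00730·3.00 × 10⁸/8 = 1.09 × 10⁶ m/s
T = 2πr/v = 4.86 × 10⁻¹⁵ s = 4860 as

4860 as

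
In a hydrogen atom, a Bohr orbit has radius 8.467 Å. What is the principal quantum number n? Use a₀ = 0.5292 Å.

r_n = n²a₀/Z ⇒ n² = rZ/a₀ = 8.467 × 1 / 0.5292 ≈ 16.00
n = 4

4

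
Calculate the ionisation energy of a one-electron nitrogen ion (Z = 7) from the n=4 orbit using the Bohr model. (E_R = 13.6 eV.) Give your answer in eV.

E_n = −E_R·Z²/n² = −13.6 × 7²/4² eV = -41.6 eV
Ionisation energy = −E_n = 41.6 eV

41.6 eV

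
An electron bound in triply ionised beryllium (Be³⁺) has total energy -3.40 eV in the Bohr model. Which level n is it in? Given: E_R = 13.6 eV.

E_n = −E_R Z²/n² ⇒ n² = E_R Z²/(−E_n) = 13.6 × 4² / 3.40 ≈ 64.00
n = 8

8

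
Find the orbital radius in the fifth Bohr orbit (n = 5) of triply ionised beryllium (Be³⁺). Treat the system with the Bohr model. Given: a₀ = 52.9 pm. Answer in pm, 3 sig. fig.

331 pm

r_n = n²a₀/Z = 5² × 52.9 / 4
    = 25 × 52.9 / 4 = 331 pm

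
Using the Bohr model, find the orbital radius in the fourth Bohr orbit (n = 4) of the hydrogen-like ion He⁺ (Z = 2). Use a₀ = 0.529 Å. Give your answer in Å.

4.23 Å

r_n = n²a₀/Z = 4² × 0.529 / 2
    = 16 × 0.529 / 2 = 4.23 Å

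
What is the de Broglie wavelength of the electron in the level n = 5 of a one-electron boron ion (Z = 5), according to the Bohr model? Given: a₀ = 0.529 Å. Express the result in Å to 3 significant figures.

The Bohr quantisation condition is nλ = 2πr_n.
r_n = n²a₀/Z = 2.65 Å
λ = 2πr_n/n = 2π·2.65/5 = 3.32 Å

3.32 Å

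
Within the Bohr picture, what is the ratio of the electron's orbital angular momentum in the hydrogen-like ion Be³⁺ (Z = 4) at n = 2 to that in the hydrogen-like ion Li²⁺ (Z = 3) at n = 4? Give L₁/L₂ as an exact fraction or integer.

L = nℏ is independent of Z.
L₁/L₂ = n₁/n₂ = 2/4 = 1/2

1/2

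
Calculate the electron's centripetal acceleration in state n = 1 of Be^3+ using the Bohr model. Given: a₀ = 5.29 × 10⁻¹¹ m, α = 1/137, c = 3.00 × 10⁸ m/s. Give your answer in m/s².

5.80 × 10²⁴ m/s²

r = n²a₀/Z = 1.32 × 10⁻¹¹ m, v = Zαc/n = 8.76 × 10⁶ m/s
a = v²/r = (8.76 × 10⁶)² / 1.32 × 10⁻¹¹ = 5.80 × 10²⁴ m/s²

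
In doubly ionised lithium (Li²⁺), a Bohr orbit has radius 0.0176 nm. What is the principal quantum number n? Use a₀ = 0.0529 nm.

1

r_n = n²a₀/Z ⇒ n² = rZ/a₀ = 0.0176 × 3 / 0.0529 ≈ 1.00
n = 1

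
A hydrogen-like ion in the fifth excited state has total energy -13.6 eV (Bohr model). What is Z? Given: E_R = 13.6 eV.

6

E_n = −E_R Z²/n² ⇒ Z² = −E_n n²/E_R = 13.6 × 6² / 13.6 ≈ 36.00
Z = 6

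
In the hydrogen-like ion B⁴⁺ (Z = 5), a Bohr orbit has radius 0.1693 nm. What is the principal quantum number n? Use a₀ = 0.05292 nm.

r_n = n²a₀/Z ⇒ n² = rZ/a₀ = 0.1693 × 5 / 0.05292 ≈ 16.00
n = 4

4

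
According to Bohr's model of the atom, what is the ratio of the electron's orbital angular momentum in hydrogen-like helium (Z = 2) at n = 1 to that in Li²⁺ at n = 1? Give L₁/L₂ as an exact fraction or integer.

1

L = nℏ is independent of Z.
L₁/L₂ = n₁/n₂ = 1/1 = 1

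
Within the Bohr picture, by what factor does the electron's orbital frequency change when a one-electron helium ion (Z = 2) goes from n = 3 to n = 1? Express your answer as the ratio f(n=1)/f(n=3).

27

f ∝ Z^2 · n^-3; with Z fixed, f ∝ n^-3.
f(n=1)/f(n=3) = (1/3)^-3 = 27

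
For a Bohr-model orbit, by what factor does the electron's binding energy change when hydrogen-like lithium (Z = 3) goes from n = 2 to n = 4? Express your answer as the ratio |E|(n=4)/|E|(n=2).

|E| ∝ Z^2 · n^-2; with Z fixed, |E| ∝ n^-2.
|E|(n=4)/|E|(n=2) = (4/2)^-2 = 1/4

1/4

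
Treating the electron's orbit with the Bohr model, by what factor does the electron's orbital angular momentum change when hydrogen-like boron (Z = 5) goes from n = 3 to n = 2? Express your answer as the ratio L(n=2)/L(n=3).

2/3

L = nℏ depends only on n, so L ∝ n.
L(n=2)/L(n=3) = (2/3)^1 = 2/3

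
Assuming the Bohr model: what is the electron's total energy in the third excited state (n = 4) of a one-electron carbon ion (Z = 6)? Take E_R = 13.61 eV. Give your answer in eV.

E_n = −E_R·Z²/n² = −13.61 × 6²/4² = -30.62 eV

-30.62 eV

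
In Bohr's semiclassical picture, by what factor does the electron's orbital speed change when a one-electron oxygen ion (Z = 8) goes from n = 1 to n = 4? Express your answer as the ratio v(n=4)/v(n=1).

v ∝ Z^1 · n^-1; with Z fixed, v ∝ n^-1.
v(n=4)/v(n=1) = (4/1)^-1 = 1/4

1/4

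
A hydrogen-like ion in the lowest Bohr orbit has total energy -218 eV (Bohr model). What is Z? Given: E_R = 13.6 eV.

E_n = −E_R Z²/n² ⇒ Z² = −E_n n²/E_R = 218 × 1² / 13.6 ≈ 16.03
Z = 4

4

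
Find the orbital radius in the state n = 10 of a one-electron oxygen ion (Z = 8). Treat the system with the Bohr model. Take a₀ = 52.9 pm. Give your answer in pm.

r_n = n²a₀/Z = 10² × 52.9 / 8
    = 100 × 52.9 / 8 = 661 pm

661 pm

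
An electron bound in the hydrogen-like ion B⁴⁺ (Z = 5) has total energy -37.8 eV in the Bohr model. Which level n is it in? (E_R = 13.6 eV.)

3

E_n = −E_R Z²/n² ⇒ n² = E_R Z²/(−E_n) = 13.6 × 5² / 37.8 ≈ 8.99
n = 3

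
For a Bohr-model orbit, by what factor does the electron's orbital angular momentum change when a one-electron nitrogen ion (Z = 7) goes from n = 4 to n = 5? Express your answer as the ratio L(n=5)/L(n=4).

L = nℏ depends only on n, so L ∝ n.
L(n=5)/L(n=4) = (5/4)^1 = 5/4

5/4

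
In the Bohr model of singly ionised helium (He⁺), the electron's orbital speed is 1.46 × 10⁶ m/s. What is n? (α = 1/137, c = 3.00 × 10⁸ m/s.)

3

v_n = Zαc/n ⇒ n = Zαc/v = 2 × 0.00730 × 3.00 × 10⁸ / 1.46 × 10⁶ ≈ 3.00
n = 3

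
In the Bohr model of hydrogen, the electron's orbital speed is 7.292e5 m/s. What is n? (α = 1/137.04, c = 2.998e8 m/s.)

3

v_n = Zαc/n ⇒ n = Zαc/v = 1 × 0.007297 × 2.998e8 / 7.292e5 ≈ 3.00
n = 3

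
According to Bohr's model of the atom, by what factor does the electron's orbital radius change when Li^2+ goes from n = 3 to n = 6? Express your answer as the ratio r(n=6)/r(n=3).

4

r ∝ Z^-1 · n^2; with Z fixed, r ∝ n^2.
r(n=6)/r(n=3) = (6/3)^2 = 4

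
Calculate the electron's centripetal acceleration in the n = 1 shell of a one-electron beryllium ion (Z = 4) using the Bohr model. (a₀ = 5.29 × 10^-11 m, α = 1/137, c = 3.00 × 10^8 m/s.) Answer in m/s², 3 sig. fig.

r = n²a₀/Z = 1.32 × 10^-11 m, v = Zαc/n = 8.76 × 10^6 m/s
a = v²/r = (8.76 × 10^6)² / 1.32 × 10^-11 = 5.80 × 10^24 m/s²

5.80 × 10^24 m/s²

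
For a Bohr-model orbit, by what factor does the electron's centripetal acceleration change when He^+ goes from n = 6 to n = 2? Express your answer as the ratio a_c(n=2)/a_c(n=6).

81

a_c ∝ Z^3 · n^-4; with Z fixed, a_c ∝ n^-4.
a_c(n=2)/a_c(n=6) = (2/6)^-4 = 81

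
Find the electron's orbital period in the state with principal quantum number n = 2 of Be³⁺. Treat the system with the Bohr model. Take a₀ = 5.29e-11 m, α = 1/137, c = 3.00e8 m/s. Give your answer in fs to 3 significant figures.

r = n²a₀/Z = 2²·5.29e-11/4 = 5.29e-11 m
v = Zαc/n = 4·0.00730·3.00e8/2 = 4.38e6 m/s
T = 2πr/v = 7.59e-17 s = 0.0759 fs

0.0759 fs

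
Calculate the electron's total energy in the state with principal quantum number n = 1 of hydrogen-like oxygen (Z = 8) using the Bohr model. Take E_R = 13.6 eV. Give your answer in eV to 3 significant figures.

-870 eV

E_n = −E_R·Z²/n² = −13.6 × 8²/1² = -870 eV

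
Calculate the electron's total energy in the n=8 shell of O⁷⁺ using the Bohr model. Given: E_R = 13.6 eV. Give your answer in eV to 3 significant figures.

-13.6 eV

E_n = −E_R·Z²/n² = −13.6 × 8²/8² = -13.6 eV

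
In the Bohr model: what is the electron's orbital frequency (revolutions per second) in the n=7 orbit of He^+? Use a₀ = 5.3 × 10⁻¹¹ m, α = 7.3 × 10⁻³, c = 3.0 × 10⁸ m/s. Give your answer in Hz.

7.7 × 10¹³ Hz

r = n²a₀/Z = 1.3 × 10⁻⁹ m, v = Zαc/n = 6.3 × 10⁵ m/s
f = v/(2πr) = 7.7 × 10¹³ Hz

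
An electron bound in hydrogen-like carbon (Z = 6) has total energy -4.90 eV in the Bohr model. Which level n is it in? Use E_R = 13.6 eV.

E_n = −E_R Z²/n² ⇒ n² = E_R Z²/(−E_n) = 13.6 × 6² / 4.90 ≈ 99.92
n = 10

10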